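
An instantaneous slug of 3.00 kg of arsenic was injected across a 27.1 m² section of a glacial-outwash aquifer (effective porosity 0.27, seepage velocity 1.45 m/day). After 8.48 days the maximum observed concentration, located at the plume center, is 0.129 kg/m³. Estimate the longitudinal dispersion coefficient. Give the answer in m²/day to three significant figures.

At the plume center C_max = M/(n_e·A·√(4πDt)), so D = M²/(4πt·(n_e·A·C_max)²).
n_e·A·C_max = 0.27 × 27.1 × 0.129 = 0.9439 kg/m.
D = 3.00²/(4π × 8.48 × 0.9439²) = 0.0948 m²/day.

0.0948 m²/day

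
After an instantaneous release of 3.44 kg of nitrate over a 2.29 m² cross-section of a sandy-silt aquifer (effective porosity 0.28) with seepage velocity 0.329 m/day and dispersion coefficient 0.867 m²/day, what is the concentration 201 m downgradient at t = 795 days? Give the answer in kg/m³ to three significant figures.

0.0152 kg/m³

For an instantaneous plane source, C(x,t) = M/(n_e·A·√(4πDt)) · exp(−(x−vt)²/(4Dt)), with n_e·A the pore (flow) area.
Plume center vt = 0.329 × 795 = 261.555 m, so the well at 201 m is 60.555 m upgradient of the peak.
√(4πDt) = 93.07 m, giving peak height M/(n_e·A·√(4πDt)) = 3.44/(0.28 × 2.29 × 93.07) = 0.05764 kg/m³.
(x−vt)²/(4Dt) = (-60.555)²/(4 × 0.867 × 795) = 1.330; exp(−1.330) = 0.2645.
C = 0.05764 × 0.2645 = 0.0152 kg/m³.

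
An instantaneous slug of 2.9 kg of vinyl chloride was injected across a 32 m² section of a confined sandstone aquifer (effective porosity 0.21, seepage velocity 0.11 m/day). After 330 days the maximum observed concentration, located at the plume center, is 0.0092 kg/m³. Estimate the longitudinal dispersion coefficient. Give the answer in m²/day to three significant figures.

At the plume center C_max = M/(n_e·A·√(4πDt)), so D = M²/(4πt·(n_e·A·C_max)²).
n_e·A·C_max = 0.21 × 32 × 0.0092 = 0.06182 kg/m.
D = 2.9²/(4π × 330 × 0.06182²) = 0.531 m²/day.

0.531 m²/day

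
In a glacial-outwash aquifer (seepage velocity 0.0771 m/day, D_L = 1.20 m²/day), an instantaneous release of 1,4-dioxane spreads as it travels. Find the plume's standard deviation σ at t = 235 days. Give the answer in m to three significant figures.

Dispersive spreading gives a Gaussian with σ² = 2Dt; advection only shifts the center.
σ = √(2 × 1.20 × 235) = 23.7 m.

23.7 m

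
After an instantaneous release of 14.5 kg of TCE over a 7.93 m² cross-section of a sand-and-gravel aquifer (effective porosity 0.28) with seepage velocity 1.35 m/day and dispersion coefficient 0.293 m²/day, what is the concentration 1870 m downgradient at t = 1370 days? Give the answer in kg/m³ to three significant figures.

For an instantaneous plane source, C(x,t) = M/(n_e·A·√(4πDt)) · exp(−(x−vt)²/(4Dt)), with n_e·A the pore (flow) area.
Plume center vt = 1.35 × 1370 = 1849.5 m, so the well at 1870 m is 20.5 m downgradient of the peak.
√(4πDt) = 71.02 m, giving peak height M/(n_e·A·√(4πDt)) = 14.5/(0.28 × 7.93 × 71.02) = 0.09195 kg/m³.
(x−vt)²/(4Dt) = (20.5)²/(4 × 0.293 × 1370) = 0.2617; exp(−0.2617) = 0.7697.
C = 0.09195 × 0.7697 = 0.0708 kg/m³.

0.0708 kg/m³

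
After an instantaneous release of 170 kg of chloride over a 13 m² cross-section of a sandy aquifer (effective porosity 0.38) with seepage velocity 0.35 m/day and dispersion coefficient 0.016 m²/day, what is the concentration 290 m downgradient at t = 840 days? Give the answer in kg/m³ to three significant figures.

For an instantaneous plane source, C(x,t) = M/(n_e·A·√(4πDt)) · exp(−(x−vt)²/(4Dt)), with n_e·A the pore (flow) area.
Plume center vt = 0.35 × 840 = 294 m, so the well at 290 m is 4 m upgradient of the peak.
√(4πDt) = 13.00 m, giving peak height M/(n_e·A·√(4πDt)) = 170/(0.38 × 13 × 13.00) = 2.647 kg/m³.
(x−vt)²/(4Dt) = (-4)²/(4 × 0.016 × 840) = 0.2976; exp(−0.2976) = 0.7426.
C = 2.647 × 0.7426 = 1.97 kg/m³.

1.97 kg/m³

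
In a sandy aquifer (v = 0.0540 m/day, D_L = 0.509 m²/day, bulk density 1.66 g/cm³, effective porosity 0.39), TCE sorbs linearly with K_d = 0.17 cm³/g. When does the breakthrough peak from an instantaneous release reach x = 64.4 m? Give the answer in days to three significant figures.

Retardation factor R = 1 + ρ_b·K_d/n = 1 + 1.66 × 0.17/0.39 = 1.724.
Sorption retards both mechanisms: v_R = v/R = 0.03132 m/day, D_R = D/R = 0.2952 m²/day.
Peak time from v_R²t² + 2D_R t − x² = 0: t = (√(D_R² + v_R²x²) − D_R)/v_R².
√(D_R² + v_R²x²) = √(0.2952² + 0.03132² × 64.4²) = 2.038; v_R² = 0.0009809.
t = (2.038 − 0.2952)/0.0009809 = 1780 days.

1780 days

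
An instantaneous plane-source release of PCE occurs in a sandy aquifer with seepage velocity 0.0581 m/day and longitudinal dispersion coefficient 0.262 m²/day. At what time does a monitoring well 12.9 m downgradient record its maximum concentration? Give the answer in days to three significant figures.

For the 1D instantaneous-source solution, setting ∂C/∂t = 0 at fixed x gives v²t² + 2Dt − x² = 0, so t = (√(D² + v²x²) − D)/v².
√(D² + v²x²) = √(0.262² + 0.0581² × 12.9²) = 0.7940; v² = 0.00337561.
t = (0.7940 − 0.262)/0.00337561 = 158 days (vs. the pure-advection estimate x/v = 222 d).

158 days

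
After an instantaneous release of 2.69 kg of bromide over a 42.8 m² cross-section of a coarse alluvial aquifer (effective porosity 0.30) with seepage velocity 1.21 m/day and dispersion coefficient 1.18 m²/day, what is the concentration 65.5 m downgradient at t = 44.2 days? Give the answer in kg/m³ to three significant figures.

0.00410 kg/m³

For an instantaneous plane source, C(x,t) = M/(n_e·A·√(4πDt)) · exp(−(x−vt)²/(4Dt)), with n_e·A the pore (flow) area.
Plume center vt = 1.21 × 44.2 = 53.482 m, so the well at 65.5 m is 12.018 m downgradient of the peak.
√(4πDt) = 25.60 m, giving peak height M/(n_e·A·√(4πDt)) = 2.69/(0.30 × 42.8 × 25.60) = 0.008184 kg/m³.
(x−vt)²/(4Dt) = (12.018)²/(4 × 1.18 × 44.2) = 0.6923; exp(−0.6923) = 0.5004.
C = 0.008184 × 0.5004 = 0.00410 kg/m³.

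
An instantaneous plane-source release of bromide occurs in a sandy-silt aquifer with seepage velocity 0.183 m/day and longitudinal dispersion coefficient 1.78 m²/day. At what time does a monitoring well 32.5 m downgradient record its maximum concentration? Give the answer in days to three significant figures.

For the 1D instantaneous-source solution, setting ∂C/∂t = 0 at fixed x gives v²t² + 2Dt − x² = 0, so t = (√(D² + v²x²) − D)/v².
√(D² + v²x²) = √(1.78² + 0.183² × 32.5²) = 6.208; v² = 0.033489.
t = (6.208 − 1.78)/0.033489 = 132 days (vs. the pure-advection estimate x/v = 178 d).

132 days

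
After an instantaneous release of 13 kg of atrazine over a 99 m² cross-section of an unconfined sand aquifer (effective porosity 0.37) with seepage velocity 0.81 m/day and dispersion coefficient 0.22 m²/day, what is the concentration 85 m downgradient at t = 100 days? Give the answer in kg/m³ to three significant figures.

For an instantaneous plane source, C(x,t) = M/(n_e·A·√(4πDt)) · exp(−(x−vt)²/(4Dt)), with n_e·A the pore (flow) area.
Plume center vt = 0.81 × 100 = 81 m, so the well at 85 m is 4 m downgradient of the peak.
√(4πDt) = 16.63 m, giving peak height M/(n_e·A·√(4πDt)) = 13/(0.37 × 99 × 16.63) = 0.02134 kg/m³.
(x−vt)²/(4Dt) = (4)²/(4 × 0.22 × 100) = 0.1818; exp(−0.1818) = 0.8338.
C = 0.02134 × 0.8338 = 0.0178 kg/m³.

0.0178 kg/m³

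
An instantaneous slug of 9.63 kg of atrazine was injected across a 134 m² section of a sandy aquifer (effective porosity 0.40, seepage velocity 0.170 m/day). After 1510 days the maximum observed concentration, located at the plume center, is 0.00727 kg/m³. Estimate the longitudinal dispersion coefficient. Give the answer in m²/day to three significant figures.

0.0322 m²/day

At the plume center C_max = M/(n_e·A·√(4πDt)), so D = M²/(4πt·(n_e·A·C_max)²).
n_e·A·C_max = 0.40 × 134 × 0.00727 = 0.3897 kg/m.
D = 9.63²/(4π × 1510 × 0.3897²) = 0.0322 m²/day.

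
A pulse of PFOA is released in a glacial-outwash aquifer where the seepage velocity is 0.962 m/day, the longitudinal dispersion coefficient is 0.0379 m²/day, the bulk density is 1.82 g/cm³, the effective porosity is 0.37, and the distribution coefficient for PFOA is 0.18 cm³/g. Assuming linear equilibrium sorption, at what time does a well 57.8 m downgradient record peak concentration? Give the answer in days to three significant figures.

113 days

Retardation factor R = 1 + ρ_b·K_d/n = 1 + 1.82 × 0.18/0.37 = 1.885.
Sorption retards both mechanisms: v_R = v/R = 0.5103 m/day, D_R = D/R = 0.02011 m²/day.
Peak time from v_R²t² + 2D_R t − x² = 0: t = (√(D_R² + v_R²x²) − D_R)/v_R².
√(D_R² + v_R²x²) = √(0.02011² + 0.5103² × 57.8²) = 29.50; v_R² = 0.2604.
t = (29.50 − 0.02011)/0.2604 = 113 days.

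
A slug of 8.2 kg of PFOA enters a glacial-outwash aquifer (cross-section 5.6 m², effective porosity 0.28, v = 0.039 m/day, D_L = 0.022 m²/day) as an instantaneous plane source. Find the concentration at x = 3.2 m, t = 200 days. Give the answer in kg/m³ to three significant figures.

For an instantaneous plane source, C(x,t) = M/(n_e·A·√(4πDt)) · exp(−(x−vt)²/(4Dt)), with n_e·A the pore (flow) area.
Plume center vt = 0.039 × 200 = 7.8 m, so the well at 3.2 m is 4.6 m upgradient of the peak.
√(4πDt) = 7.436 m, giving peak height M/(n_e·A·√(4πDt)) = 8.2/(0.28 × 5.6 × 7.436) = 0.7033 kg/m³.
(x−vt)²/(4Dt) = (-4.6)²/(4 × 0.022 × 200) = 1.202; exp(−1.202) = 0.3006.
C = 0.7033 × 0.3006 = 0.211 kg/m³.

0.211 kg/m³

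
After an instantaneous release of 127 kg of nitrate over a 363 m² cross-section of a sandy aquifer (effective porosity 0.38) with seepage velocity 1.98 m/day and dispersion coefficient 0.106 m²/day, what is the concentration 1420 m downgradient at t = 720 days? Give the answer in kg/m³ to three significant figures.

0.0268 kg/m³

For an instantaneous plane source, C(x,t) = M/(n_e·A·√(4πDt)) · exp(−(x−vt)²/(4Dt)), with n_e·A the pore (flow) area.
Plume center vt = 1.98 × 720 = 1425.6 m, so the well at 1420 m is 5.6 m upgradient of the peak.
√(4πDt) = 30.97 m, giving peak height M/(n_e·A·√(4πDt)) = 127/(0.38 × 363 × 30.97) = 0.02973 kg/m³.
(x−vt)²/(4Dt) = (-5.6)²/(4 × 0.106 × 720) = 0.1027; exp(−0.1027) = 0.9024.
C = 0.02973 × 0.9024 = 0.0268 kg/m³.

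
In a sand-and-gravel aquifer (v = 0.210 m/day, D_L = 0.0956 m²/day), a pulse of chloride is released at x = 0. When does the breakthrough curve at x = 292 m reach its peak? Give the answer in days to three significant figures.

1390 days

For the 1D instantaneous-source solution, setting ∂C/∂t = 0 at fixed x gives v²t² + 2Dt − x² = 0, so t = (√(D² + v²x²) − D)/v².
√(D² + v²x²) = √(0.0956² + 0.210² × 292²) = 61.32; v² = 0.0441.
t = (61.32 − 0.0956)/0.0441 = 1390 days (vs. the pure-advection estimate x/v = 1390 d).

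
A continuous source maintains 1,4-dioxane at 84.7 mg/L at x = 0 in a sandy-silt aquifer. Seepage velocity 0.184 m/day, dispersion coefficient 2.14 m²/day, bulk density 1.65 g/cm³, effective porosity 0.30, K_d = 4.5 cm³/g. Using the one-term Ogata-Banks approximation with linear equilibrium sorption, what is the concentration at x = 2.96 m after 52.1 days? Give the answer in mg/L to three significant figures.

Retardation factor R = 1 + ρ_b·K_d/n = 1 + 1.65 × 4.5/0.30 = 25.75.
Sorption retards both mechanisms: v_R = v/R = 0.007146 m/day, D_R = D/R = 0.08311 m²/day.
v_R·t = 0.007146 × 52.1 = 0.3723066 m; 2√(D_R t) = 4.162 m; argument = (2.96 − 0.3723066)/4.162 = 0.6217.
C = C₀ × ½·erfc(0.6217) = 84.7 × 0.1896 = 16.1 mg/L.

16.1 mg/L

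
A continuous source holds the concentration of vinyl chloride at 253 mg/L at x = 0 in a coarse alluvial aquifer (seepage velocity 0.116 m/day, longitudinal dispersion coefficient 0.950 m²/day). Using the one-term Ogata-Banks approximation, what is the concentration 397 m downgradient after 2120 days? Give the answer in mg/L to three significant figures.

For a continuous step input, C/C₀ ≈ ½·erfc((x−vt)/(2√(Dt))).
vt = 0.116 × 2120 = 245.92 m and 2√(Dt) = 2√(0.950 × 2120) = 89.76 m.
Argument (x−vt)/(2√(Dt)) = (397 − 245.92)/89.76 = 1.683; ½·erfc(1.683) = 0.008653.
C = 253 × 0.008653 = 2.19 mg/L.

2.19 mg/L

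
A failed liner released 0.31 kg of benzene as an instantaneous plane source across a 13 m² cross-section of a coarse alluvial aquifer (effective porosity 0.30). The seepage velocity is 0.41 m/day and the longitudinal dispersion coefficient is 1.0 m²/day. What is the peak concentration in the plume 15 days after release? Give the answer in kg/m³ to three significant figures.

The peak of an instantaneous 1D plume sits at x = vt; there the Gaussian factor is 1 and C_max = M/(n_e·A·√(4πDt)), where n_e·A is the pore area the mass is dissolved in.
√(4πDt) = √(4π × 1.0 × 15) = 13.73 m, so C_max = 0.31/(0.30 × 13 × 13.73) = 0.00579 kg/m³.

0.00579 kg/m³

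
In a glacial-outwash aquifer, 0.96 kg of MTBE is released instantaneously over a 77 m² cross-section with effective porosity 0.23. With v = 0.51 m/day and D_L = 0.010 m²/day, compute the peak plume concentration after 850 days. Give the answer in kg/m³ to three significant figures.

The peak of an instantaneous 1D plume sits at x = vt; there the Gaussian factor is 1 and C_max = M/(n_e·A·√(4πDt)), where n_e·A is the pore area the mass is dissolved in.
√(4πDt) = √(4π × 0.010 × 850) = 10.34 m, so C_max = 0.96/(0.23 × 77 × 10.34) = 0.00524 kg/m³.

0.00524 kg/m³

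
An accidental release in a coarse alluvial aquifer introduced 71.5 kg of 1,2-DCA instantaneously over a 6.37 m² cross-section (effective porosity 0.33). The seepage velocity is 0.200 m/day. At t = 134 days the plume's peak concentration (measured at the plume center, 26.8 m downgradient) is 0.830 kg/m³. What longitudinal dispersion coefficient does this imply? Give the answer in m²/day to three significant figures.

0.997 m²/day

At the plume center C_max = M/(n_e·A·√(4πDt)), so D = M²/(4πt·(n_e·A·C_max)²).
n_e·A·C_max = 0.33 × 6.37 × 0.830 = 1.745 kg/m.
D = 71.5²/(4π × 134 × 1.745²) = 0.997 m²/day.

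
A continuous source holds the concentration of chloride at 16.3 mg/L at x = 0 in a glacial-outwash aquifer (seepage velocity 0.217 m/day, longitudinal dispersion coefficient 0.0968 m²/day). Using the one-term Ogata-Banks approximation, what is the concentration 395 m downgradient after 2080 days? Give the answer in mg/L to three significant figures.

For a continuous step input, C/C₀ ≈ ½·erfc((x−vt)/(2√(Dt))).
vt = 0.217 × 2080 = 451.36 m and 2√(Dt) = 2√(0.0968 × 2080) = 28.38 m.
Argument (x−vt)/(2√(Dt)) = (395 − 451.36)/28.38 = -1.986; ½·erfc(-1.986) = 0.9975.
C = 16.3 × 0.9975 = 16.3 mg/L.

16.3 mg/L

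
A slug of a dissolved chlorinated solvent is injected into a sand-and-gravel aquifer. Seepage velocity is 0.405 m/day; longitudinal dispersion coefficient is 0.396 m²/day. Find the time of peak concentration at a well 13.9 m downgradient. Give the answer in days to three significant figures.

32.0 days

For the 1D instantaneous-source solution, setting ∂C/∂t = 0 at fixed x gives v²t² + 2Dt − x² = 0, so t = (√(D² + v²x²) − D)/v².
√(D² + v²x²) = √(0.396² + 0.405² × 13.9²) = 5.643; v² = 0.164025.
t = (5.643 − 0.396)/0.164025 = 32.0 days (vs. the pure-advection estimate x/v = 34.3 d).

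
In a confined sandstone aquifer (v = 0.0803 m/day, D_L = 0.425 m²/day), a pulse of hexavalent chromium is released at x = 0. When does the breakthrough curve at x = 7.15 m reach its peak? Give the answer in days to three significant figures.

For the 1D instantaneous-source solution, setting ∂C/∂t = 0 at fixed x gives v²t² + 2Dt − x² = 0, so t = (√(D² + v²x²) − D)/v².
√(D² + v²x²) = √(0.425² + 0.0803² × 7.15²) = 0.7143; v² = 0.00644809.
t = (0.7143 − 0.425)/0.00644809 = 44.9 days (vs. the pure-advection estimate x/v = 89.0 d).

44.9 days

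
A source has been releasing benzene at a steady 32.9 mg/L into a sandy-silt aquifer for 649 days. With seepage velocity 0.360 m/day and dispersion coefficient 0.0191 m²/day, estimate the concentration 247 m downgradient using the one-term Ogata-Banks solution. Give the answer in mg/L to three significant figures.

For a continuous step input, C/C₀ ≈ ½·erfc((x−vt)/(2√(Dt))).
vt = 0.360 × 649 = 233.64 m and 2√(Dt) = 2√(0.0191 × 649) = 7.042 m.
Argument (x−vt)/(2√(Dt)) = (247 − 233.64)/7.042 = 1.897; ½·erfc(1.897) = 0.003651.
C = 32.9 × 0.003651 = 0.120 mg/L.

0.120 mg/L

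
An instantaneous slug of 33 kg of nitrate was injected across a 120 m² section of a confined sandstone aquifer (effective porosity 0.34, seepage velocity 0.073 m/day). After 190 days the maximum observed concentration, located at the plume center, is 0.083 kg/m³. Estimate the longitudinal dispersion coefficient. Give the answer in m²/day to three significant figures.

0.0398 m²/day

At the plume center C_max = M/(n_e·A·√(4πDt)), so D = M²/(4πt·(n_e·A·C_max)²).
n_e·A·C_max = 0.34 × 120 × 0.083 = 3.386 kg/m.
D = 33²/(4π × 190 × 3.386²) = 0.0398 m²/day.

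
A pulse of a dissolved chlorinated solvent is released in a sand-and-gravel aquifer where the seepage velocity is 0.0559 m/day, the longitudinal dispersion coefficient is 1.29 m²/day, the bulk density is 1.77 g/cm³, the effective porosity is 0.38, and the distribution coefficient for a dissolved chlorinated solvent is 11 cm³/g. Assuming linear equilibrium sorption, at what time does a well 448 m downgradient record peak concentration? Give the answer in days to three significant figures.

Retardation factor R = 1 + ρ_b·K_d/n = 1 + 1.77 × 11/0.38 = 52.24.
Sorption retards both mechanisms: v_R = v/R = 0.001070 m/day, D_R = D/R = 0.02469 m²/day.
Peak time from v_R²t² + 2D_R t − x² = 0: t = (√(D_R² + v_R²x²) − D_R)/v_R².
√(D_R² + v_R²x²) = √(0.02469² + 0.001070² × 448²) = 0.4800; v_R² = 1.145e-06.
t = (0.4800 − 0.02469)/1.145e-06 = 398000 days.

398000 days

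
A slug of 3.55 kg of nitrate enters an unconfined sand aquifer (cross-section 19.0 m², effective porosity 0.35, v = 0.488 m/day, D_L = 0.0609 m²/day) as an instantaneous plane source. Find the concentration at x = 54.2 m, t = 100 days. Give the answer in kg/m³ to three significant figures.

For an instantaneous plane source, C(x,t) = M/(n_e·A·√(4πDt)) · exp(−(x−vt)²/(4Dt)), with n_e·A the pore (flow) area.
Plume center vt = 0.488 × 100 = 48.8 m, so the well at 54.2 m is 5.4 m downgradient of the peak.
√(4πDt) = 8.748 m, giving peak height M/(n_e·A·√(4πDt)) = 3.55/(0.35 × 19.0 × 8.748) = 0.06102 kg/m³.
(x−vt)²/(4Dt) = (5.4)²/(4 × 0.0609 × 100) = 1.197; exp(−1.197) = 0.3021.
C = 0.06102 × 0.3021 = 0.0184 kg/m³.

0.0184 kg/m³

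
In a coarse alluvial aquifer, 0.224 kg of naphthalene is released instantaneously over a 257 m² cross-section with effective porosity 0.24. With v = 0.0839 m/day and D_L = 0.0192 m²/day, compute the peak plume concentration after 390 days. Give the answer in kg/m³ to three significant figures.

0.000374 kg/m³

The peak of an instantaneous 1D plume sits at x = vt; there the Gaussian factor is 1 and C_max = M/(n_e·A·√(4πDt)), where n_e·A is the pore area the mass is dissolved in.
√(4πDt) = √(4π × 0.0192 × 390) = 9.700 m, so C_max = 0.224/(0.24 × 257 × 9.700) = 0.000374 kg/m³.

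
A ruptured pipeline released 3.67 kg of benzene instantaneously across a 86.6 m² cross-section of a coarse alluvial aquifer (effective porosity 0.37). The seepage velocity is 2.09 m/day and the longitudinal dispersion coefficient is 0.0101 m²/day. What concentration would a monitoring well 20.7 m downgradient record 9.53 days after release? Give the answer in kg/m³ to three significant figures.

0.0212 kg/m³

For an instantaneous plane source, C(x,t) = M/(n_e·A·√(4πDt)) · exp(−(x−vt)²/(4Dt)), with n_e·A the pore (flow) area.
Plume center vt = 2.09 × 9.53 = 19.9177 m, so the well at 20.7 m is 0.7823 m downgradient of the peak.
√(4πDt) = 1.100 m, giving peak height M/(n_e·A·√(4πDt)) = 3.67/(0.37 × 86.6 × 1.100) = 0.1041 kg/m³.
(x−vt)²/(4Dt) = (0.7823)²/(4 × 0.0101 × 9.53) = 1.590; exp(−1.590) = 0.2039.
C = 0.1041 × 0.2039 = 0.0212 kg/m³.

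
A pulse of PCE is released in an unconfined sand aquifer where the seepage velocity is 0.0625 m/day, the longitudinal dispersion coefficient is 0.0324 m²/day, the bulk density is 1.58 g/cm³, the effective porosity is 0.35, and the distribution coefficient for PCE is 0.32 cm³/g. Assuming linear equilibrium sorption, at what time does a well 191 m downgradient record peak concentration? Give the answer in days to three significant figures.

Retardation factor R = 1 + ρ_b·K_d/n = 1 + 1.58 × 0.32/0.35 = 2.445.
Sorption retards both mechanisms: v_R = v/R = 0.02556 m/day, D_R = D/R = 0.01325 m²/day.
Peak time from v_R²t² + 2D_R t − x² = 0: t = (√(D_R² + v_R²x²) − D_R)/v_R².
√(D_R² + v_R²x²) = √(0.01325² + 0.02556² × 191²) = 4.882; v_R² = 0.0006533.
t = (4.882 − 0.01325)/0.0006533 = 7450 days.

7450 days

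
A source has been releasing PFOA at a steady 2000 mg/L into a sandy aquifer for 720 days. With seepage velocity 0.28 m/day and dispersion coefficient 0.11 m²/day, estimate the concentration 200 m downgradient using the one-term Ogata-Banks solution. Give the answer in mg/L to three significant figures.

For a continuous step input, C/C₀ ≈ ½·erfc((x−vt)/(2√(Dt))).
vt = 0.28 × 720 = 201.6 m and 2√(Dt) = 2√(0.11 × 720) = 17.80 m.
Argument (x−vt)/(2√(Dt)) = (200 − 201.6)/17.80 = -0.08989; ½·erfc(-0.08989) = 0.5506.
C = 2000 × 0.5506 = 1100 mg/L.

1100 mg/L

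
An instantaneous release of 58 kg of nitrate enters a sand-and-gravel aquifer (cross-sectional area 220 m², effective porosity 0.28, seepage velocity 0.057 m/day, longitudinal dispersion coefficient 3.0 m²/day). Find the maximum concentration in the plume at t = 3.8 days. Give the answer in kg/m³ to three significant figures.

0.0787 kg/m³

The peak of an instantaneous 1D plume sits at x = vt; there the Gaussian factor is 1 and C_max = M/(n_e·A·√(4πDt)), where n_e·A is the pore area the mass is dissolved in.
√(4πDt) = √(4π × 3.0 × 3.8) = 11.97 m, so C_max = 58/(0.28 × 220 × 11.97) = 0.0787 kg/m³.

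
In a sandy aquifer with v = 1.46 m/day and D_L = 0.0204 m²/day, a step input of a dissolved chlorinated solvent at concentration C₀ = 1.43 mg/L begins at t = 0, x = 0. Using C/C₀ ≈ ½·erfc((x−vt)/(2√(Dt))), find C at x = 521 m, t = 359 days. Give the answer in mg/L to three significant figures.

1.14 mg/L

For a continuous step input, C/C₀ ≈ ½·erfc((x−vt)/(2√(Dt))).
vt = 1.46 × 359 = 524.14 m and 2√(Dt) = 2√(0.0204 × 359) = 5.412 m.
Argument (x−vt)/(2√(Dt)) = (521 − 524.14)/5.412 = -0.5802; ½·erfc(-0.5802) = 0.7940.
C = 1.43 × 0.7940 = 1.14 mg/L.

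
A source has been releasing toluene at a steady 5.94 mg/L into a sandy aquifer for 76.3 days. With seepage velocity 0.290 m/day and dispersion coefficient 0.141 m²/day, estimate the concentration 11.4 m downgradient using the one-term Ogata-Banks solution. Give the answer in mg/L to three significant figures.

For a continuous step input, C/C₀ ≈ ½·erfc((x−vt)/(2√(Dt))).
vt = 0.290 × 76.3 = 22.127 m and 2√(Dt) = 2√(0.141 × 76.3) = 6.560 m.
Argument (x−vt)/(2√(Dt)) = (11.4 − 22.127)/6.560 = -1.635; ½·erfc(-1.635) = 0.9896.
C = 5.94 × 0.9896 = 5.88 mg/L.

5.88 mg/L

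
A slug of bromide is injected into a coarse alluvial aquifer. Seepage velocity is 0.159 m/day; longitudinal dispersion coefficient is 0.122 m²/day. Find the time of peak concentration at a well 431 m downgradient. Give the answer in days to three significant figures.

For the 1D instantaneous-source solution, setting ∂C/∂t = 0 at fixed x gives v²t² + 2Dt − x² = 0, so t = (√(D² + v²x²) − D)/v².
√(D² + v²x²) = √(0.122² + 0.159² × 431²) = 68.53; v² = 0.025281.
t = (68.53 − 0.122)/0.025281 = 2710 days (vs. the pure-advection estimate x/v = 2710 d).

2710 days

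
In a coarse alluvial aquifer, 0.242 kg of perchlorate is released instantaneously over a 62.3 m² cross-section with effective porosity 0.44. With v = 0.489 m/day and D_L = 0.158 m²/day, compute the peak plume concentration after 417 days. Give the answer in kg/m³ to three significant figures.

0.000307 kg/m³

The peak of an instantaneous 1D plume sits at x = vt; there the Gaussian factor is 1 and C_max = M/(n_e·A·√(4πDt)), where n_e·A is the pore area the mass is dissolved in.
√(4πDt) = √(4π × 0.158 × 417) = 28.77 m, so C_max = 0.242/(0.44 × 62.3 × 28.77) = 0.000307 kg/m³.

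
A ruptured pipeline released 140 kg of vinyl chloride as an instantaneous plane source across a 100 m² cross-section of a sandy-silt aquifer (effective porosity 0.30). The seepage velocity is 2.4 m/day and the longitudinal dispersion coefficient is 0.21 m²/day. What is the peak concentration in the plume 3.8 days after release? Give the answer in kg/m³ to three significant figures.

1.47 kg/m³

The peak of an instantaneous 1D plume sits at x = vt; there the Gaussian factor is 1 and C_max = M/(n_e·A·√(4πDt)), where n_e·A is the pore area the mass is dissolved in.
√(4πDt) = √(4π × 0.21 × 3.8) = 3.167 m, so C_max = 140/(0.30 × 100 × 3.167) = 1.47 kg/m³.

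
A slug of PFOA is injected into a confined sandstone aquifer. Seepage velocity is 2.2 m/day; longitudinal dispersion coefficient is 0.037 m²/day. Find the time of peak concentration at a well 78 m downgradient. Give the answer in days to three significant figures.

35.4 days

For the 1D instantaneous-source solution, setting ∂C/∂t = 0 at fixed x gives v²t² + 2Dt − x² = 0, so t = (√(D² + v²x²) − D)/v².
√(D² + v²x²) = √(0.037² + 2.2² × 78²) = 171.6; v² = 4.84.
t = (171.6 − 0.037)/4.84 = 35.4 days (vs. the pure-advection estimate x/v = 35.5 d).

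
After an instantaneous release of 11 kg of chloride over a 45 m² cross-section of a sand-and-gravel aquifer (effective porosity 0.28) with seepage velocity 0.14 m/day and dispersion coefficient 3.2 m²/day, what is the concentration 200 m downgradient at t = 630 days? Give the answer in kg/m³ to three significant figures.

0.00116 kg/m³

For an instantaneous plane source, C(x,t) = M/(n_e·A·√(4πDt)) · exp(−(x−vt)²/(4Dt)), with n_e·A the pore (flow) area.
Plume center vt = 0.14 × 630 = 88.2 m, so the well at 200 m is 111.8 m downgradient of the peak.
√(4πDt) = 159.2 m, giving peak height M/(n_e·A·√(4πDt)) = 11/(0.28 × 45 × 159.2) = 0.005484 kg/m³.
(x−vt)²/(4Dt) = (111.8)²/(4 × 3.2 × 630) = 1.550; exp(−1.550) = 0.2122.
C = 0.005484 × 0.2122 = 0.00116 kg/m³.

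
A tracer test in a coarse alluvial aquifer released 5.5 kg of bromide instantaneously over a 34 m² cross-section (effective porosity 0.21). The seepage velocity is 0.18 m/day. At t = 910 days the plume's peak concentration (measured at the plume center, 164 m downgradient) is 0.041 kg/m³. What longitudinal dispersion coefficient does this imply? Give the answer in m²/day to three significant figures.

0.0309 m²/day

At the plume center C_max = M/(n_e·A·√(4πDt)), so D = M²/(4πt·(n_e·A·C_max)²).
n_e·A·C_max = 0.21 × 34 × 0.041 = 0.2927 kg/m.
D = 5.5²/(4π × 910 × 0.2927²) = 0.0309 m²/day.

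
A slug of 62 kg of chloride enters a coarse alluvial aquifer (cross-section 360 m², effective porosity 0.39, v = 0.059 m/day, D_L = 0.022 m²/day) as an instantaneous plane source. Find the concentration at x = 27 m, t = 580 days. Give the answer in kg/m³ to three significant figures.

0.0126 kg/m³

For an instantaneous plane source, C(x,t) = M/(n_e·A·√(4πDt)) · exp(−(x−vt)²/(4Dt)), with n_e·A the pore (flow) area.
Plume center vt = 0.059 × 580 = 34.22 m, so the well at 27 m is 7.22 m upgradient of the peak.
√(4πDt) = 12.66 m, giving peak height M/(n_e·A·√(4πDt)) = 62/(0.39 × 360 × 12.66) = 0.03488 kg/m³.
(x−vt)²/(4Dt) = (-7.22)²/(4 × 0.022 × 580) = 1.021; exp(−1.021) = 0.3602.
C = 0.03488 × 0.3602 = 0.0126 kg/m³.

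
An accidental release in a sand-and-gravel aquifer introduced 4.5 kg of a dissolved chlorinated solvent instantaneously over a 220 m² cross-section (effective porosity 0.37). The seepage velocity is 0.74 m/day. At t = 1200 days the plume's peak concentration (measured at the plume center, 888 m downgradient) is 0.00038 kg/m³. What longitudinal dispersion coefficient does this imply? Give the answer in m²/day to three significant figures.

At the plume center C_max = M/(n_e·A·√(4πDt)), so D = M²/(4πt·(n_e·A·C_max)²).
n_e·A·C_max = 0.37 × 220 × 0.00038 = 0.03093 kg/m.
D = 4.5²/(4π × 1200 × 0.03093²) = 1.40 m²/day.

1.40 m²/day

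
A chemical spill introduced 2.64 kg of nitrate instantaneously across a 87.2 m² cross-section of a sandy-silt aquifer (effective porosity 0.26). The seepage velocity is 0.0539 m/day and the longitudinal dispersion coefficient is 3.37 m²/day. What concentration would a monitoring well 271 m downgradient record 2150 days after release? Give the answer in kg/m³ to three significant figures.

0.000168 kg/m³

For an instantaneous plane source, C(x,t) = M/(n_e·A·√(4πDt)) · exp(−(x−vt)²/(4Dt)), with n_e·A the pore (flow) area.
Plume center vt = 0.0539 × 2150 = 115.885 m, so the well at 271 m is 155.115 m downgradient of the peak.
√(4πDt) = 301.7 m, giving peak height M/(n_e·A·√(4πDt)) = 2.64/(0.26 × 87.2 × 301.7) = 0.0003860 kg/m³.
(x−vt)²/(4Dt) = (155.115)²/(4 × 3.37 × 2150) = 0.8302; exp(−0.8302) = 0.4360.
C = 0.0003860 × 0.4360 = 0.000168 kg/m³.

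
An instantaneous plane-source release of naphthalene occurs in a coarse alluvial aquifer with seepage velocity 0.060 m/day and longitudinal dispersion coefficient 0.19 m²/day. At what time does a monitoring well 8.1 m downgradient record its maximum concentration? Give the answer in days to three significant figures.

92.2 days

For the 1D instantaneous-source solution, setting ∂C/∂t = 0 at fixed x gives v²t² + 2Dt − x² = 0, so t = (√(D² + v²x²) − D)/v².
√(D² + v²x²) = √(0.19² + 0.060² × 8.1²) = 0.5218; v² = 0.0036.
t = (0.5218 − 0.19)/0.0036 = 92.2 days (vs. the pure-advection estimate x/v = 135 d).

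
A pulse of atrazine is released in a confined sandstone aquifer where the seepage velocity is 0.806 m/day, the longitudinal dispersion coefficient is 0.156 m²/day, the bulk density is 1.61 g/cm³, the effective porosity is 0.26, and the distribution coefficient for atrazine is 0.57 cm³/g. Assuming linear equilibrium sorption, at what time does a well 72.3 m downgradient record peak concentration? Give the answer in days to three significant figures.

405 days

Retardation factor R = 1 + ρ_b·K_d/n = 1 + 1.61 × 0.57/0.26 = 4.530.
Sorption retards both mechanisms: v_R = v/R = 0.1779 m/day, D_R = D/R = 0.03444 m²/day.
Peak time from v_R²t² + 2D_R t − x² = 0: t = (√(D_R² + v_R²x²) − D_R)/v_R².
√(D_R² + v_R²x²) = √(0.03444² + 0.1779² × 72.3²) = 12.86; v_R² = 0.03165.
t = (12.86 − 0.03444)/0.03165 = 405 days.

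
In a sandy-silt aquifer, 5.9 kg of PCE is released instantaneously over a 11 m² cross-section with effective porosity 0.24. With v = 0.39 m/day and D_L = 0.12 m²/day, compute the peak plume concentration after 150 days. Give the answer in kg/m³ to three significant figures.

The peak of an instantaneous 1D plume sits at x = vt; there the Gaussian factor is 1 and C_max = M/(n_e·A·√(4πDt)), where n_e·A is the pore area the mass is dissolved in.
√(4πDt) = √(4π × 0.12 × 150) = 15.04 m, so C_max = 5.9/(0.24 × 11 × 15.04) = 0.149 kg/m³.

0.149 kg/m³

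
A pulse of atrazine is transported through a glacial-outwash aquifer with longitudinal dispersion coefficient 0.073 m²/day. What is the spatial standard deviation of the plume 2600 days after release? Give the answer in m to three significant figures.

19.5 m

Dispersive spreading gives a Gaussian with σ² = 2Dt; advection only shifts the center.
σ = √(2 × 0.073 × 2600) = 19.5 m.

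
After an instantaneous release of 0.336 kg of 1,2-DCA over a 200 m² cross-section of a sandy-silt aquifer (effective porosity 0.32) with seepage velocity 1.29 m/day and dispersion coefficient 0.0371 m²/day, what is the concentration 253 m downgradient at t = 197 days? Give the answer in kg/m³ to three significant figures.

0.000524 kg/m³

For an instantaneous plane source, C(x,t) = M/(n_e·A·√(4πDt)) · exp(−(x−vt)²/(4Dt)), with n_e·A the pore (flow) area.
Plume center vt = 1.29 × 197 = 254.13 m, so the well at 253 m is 1.13 m upgradient of the peak.
√(4πDt) = 9.584 m, giving peak height M/(n_e·A·√(4πDt)) = 0.336/(0.32 × 200 × 9.584) = 0.0005478 kg/m³.
(x−vt)²/(4Dt) = (-1.13)²/(4 × 0.0371 × 197) = 0.04368; exp(−0.04368) = 0.9573.
C = 0.0005478 × 0.9573 = 0.000524 kg/m³.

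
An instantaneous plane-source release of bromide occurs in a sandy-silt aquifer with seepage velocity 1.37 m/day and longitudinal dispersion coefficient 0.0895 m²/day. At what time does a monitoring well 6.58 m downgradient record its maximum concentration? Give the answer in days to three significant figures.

4.76 days

For the 1D instantaneous-source solution, setting ∂C/∂t = 0 at fixed x gives v²t² + 2Dt − x² = 0, so t = (√(D² + v²x²) − D)/v².
√(D² + v²x²) = √(0.0895² + 1.37² × 6.58²) = 9.015; v² = 1.8769.
t = (9.015 − 0.0895)/1.8769 = 4.76 days (vs. the pure-advection estimate x/v = 4.80 d).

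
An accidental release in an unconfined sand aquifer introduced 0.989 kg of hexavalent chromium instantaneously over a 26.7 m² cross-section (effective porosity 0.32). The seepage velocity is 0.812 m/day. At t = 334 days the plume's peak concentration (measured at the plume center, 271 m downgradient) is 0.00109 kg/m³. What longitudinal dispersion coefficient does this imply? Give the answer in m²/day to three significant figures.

2.69 m²/day

At the plume center C_max = M/(n_e·A·√(4πDt)), so D = M²/(4πt·(n_e·A·C_max)²).
n_e·A·C_max = 0.32 × 26.7 × 0.00109 = 0.009313 kg/m.
D = 0.989²/(4π × 334 × 0.009313²) = 2.69 m²/day.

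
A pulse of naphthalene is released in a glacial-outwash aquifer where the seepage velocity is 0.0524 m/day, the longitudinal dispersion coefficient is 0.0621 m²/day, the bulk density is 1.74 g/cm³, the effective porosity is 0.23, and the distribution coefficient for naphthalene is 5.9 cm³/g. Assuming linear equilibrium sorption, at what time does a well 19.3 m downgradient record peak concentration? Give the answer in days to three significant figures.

Retardation factor R = 1 + ρ_b·K_d/n = 1 + 1.74 × 5.9/0.23 = 45.63.
Sorption retards both mechanisms: v_R = v/R = 0.001148 m/day, D_R = D/R = 0.001361 m²/day.
Peak time from v_R²t² + 2D_R t − x² = 0: t = (√(D_R² + v_R²x²) − D_R)/v_R².
√(D_R² + v_R²x²) = √(0.001361² + 0.001148² × 19.3²) = 0.02220; v_R² = 1.318e-06.
t = (0.02220 − 0.001361)/1.318e-06 = 15800 days.

15800 days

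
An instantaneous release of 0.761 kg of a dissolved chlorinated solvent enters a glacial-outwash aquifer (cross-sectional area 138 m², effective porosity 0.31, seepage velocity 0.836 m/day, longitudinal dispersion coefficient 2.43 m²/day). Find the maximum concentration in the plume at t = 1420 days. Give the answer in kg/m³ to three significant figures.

The peak of an instantaneous 1D plume sits at x = vt; there the Gaussian factor is 1 and C_max = M/(n_e·A·√(4πDt)), where n_e·A is the pore area the mass is dissolved in.
√(4πDt) = √(4π × 2.43 × 1420) = 208.2 m, so C_max = 0.761/(0.31 × 138 × 208.2) = 8.54e-05 kg/m³.

8.54e-05 kg/m³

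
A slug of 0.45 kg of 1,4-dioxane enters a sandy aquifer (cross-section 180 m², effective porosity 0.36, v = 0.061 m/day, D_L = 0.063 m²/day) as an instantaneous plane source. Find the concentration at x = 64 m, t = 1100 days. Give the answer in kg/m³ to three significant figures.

0.000227 kg/m³

For an instantaneous plane source, C(x,t) = M/(n_e·A·√(4πDt)) · exp(−(x−vt)²/(4Dt)), with n_e·A the pore (flow) area.
Plume center vt = 0.061 × 1100 = 67.1 m, so the well at 64 m is 3.1 m upgradient of the peak.
√(4πDt) = 29.51 m, giving peak height M/(n_e·A·√(4πDt)) = 0.45/(0.36 × 180 × 29.51) = 0.0002353 kg/m³.
(x−vt)²/(4Dt) = (-3.1)²/(4 × 0.063 × 1100) = 0.03467; exp(−0.03467) = 0.9659.
C = 0.0002353 × 0.9659 = 0.000227 kg/m³.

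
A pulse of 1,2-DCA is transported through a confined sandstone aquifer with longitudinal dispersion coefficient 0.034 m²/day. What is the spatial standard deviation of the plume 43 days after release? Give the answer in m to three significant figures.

Dispersive spreading gives a Gaussian with σ² = 2Dt; advection only shifts the center.
σ = √(2 × 0.034 × 43) = 1.71 m.

1.71 m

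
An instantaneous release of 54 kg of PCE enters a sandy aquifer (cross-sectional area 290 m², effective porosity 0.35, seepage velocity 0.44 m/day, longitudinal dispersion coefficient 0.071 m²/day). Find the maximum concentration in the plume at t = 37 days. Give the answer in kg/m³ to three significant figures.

The peak of an instantaneous 1D plume sits at x = vt; there the Gaussian factor is 1 and C_max = M/(n_e·A·√(4πDt)), where n_e·A is the pore area the mass is dissolved in.
√(4πDt) = √(4π × 0.071 × 37) = 5.746 m, so C_max = 54/(0.35 × 290 × 5.746) = 0.0926 kg/m³.

0.0926 kg/m³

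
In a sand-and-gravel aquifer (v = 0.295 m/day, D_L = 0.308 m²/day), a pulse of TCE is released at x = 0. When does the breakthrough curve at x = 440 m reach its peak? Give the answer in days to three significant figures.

For the 1D instantaneous-source solution, setting ∂C/∂t = 0 at fixed x gives v²t² + 2Dt − x² = 0, so t = (√(D² + v²x²) − D)/v².
√(D² + v²x²) = √(0.308² + 0.295² × 440²) = 129.8; v² = 0.087025.
t = (129.8 − 0.308)/0.087025 = 1490 days (vs. the pure-advection estimate x/v = 1490 d).

1490 days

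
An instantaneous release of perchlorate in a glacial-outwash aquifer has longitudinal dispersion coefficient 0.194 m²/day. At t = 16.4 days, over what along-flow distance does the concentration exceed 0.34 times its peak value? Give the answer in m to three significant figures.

7.41 m

The plume is Gaussian with σ = √(2Dt) = √(2 × 0.194 × 16.4) = 2.523 m.
C/C_peak = exp(−Δx²/(2σ²)) = 0.34 ⇒ Δx = σ·√(−2 ln 0.34) = 2.523 × 1.469 = 3.706 m.
Width = 2Δx = 7.41 m.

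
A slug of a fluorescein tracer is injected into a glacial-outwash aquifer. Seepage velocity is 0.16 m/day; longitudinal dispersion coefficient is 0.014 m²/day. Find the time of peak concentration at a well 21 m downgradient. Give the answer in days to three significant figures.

For the 1D instantaneous-source solution, setting ∂C/∂t = 0 at fixed x gives v²t² + 2Dt − x² = 0, so t = (√(D² + v²x²) − D)/v².
√(D² + v²x²) = √(0.014² + 0.16² × 21²) = 3.360; v² = 0.0256.
t = (3.360 − 0.014)/0.0256 = 131 days (vs. the pure-advection estimate x/v = 131 d).

131 days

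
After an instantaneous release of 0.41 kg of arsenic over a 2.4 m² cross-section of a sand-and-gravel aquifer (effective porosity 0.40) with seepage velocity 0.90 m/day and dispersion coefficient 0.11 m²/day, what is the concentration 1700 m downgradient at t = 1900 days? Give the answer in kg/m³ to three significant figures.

For an instantaneous plane source, C(x,t) = M/(n_e·A·√(4πDt)) · exp(−(x−vt)²/(4Dt)), with n_e·A the pore (flow) area.
Plume center vt = 0.90 × 1900 = 1710 m, so the well at 1700 m is 10 m upgradient of the peak.
√(4πDt) = 51.25 m, giving peak height M/(n_e·A·√(4πDt)) = 0.41/(0.40 × 2.4 × 51.25) = 0.008333 kg/m³.
(x−vt)²/(4Dt) = (-10)²/(4 × 0.11 × 1900) = 0.1196; exp(−0.1196) = 0.8873.
C = 0.008333 × 0.8873 = 0.00739 kg/m³.

0.00739 kg/m³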